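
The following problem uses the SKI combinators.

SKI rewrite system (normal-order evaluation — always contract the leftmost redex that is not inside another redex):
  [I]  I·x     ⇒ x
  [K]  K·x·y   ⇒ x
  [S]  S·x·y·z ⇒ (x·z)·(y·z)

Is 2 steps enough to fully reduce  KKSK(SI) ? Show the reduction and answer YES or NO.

Answer: YES — reaches normal form K in 2 ≤ 2 steps

Reduction:
  start: KKSK(SI)
  [1] KK(SI)
  [2] K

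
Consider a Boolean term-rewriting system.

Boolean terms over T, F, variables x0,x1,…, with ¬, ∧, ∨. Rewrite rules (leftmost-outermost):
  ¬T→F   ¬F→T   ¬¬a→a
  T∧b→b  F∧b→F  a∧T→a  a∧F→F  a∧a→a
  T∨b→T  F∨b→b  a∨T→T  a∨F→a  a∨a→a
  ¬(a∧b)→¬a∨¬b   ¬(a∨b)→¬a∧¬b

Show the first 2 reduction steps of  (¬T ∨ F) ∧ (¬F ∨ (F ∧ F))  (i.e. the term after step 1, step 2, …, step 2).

  start: (¬T ∨ F) ∧ (¬F ∨ (F ∧ F))
  [1] ¬T ∧ (¬F ∨ (F ∧ F))
  [2] F ∧ (¬F ∨ (F ∧ F))

Answer: after 2 steps: F ∧ (¬F ∨ (F ∧ F))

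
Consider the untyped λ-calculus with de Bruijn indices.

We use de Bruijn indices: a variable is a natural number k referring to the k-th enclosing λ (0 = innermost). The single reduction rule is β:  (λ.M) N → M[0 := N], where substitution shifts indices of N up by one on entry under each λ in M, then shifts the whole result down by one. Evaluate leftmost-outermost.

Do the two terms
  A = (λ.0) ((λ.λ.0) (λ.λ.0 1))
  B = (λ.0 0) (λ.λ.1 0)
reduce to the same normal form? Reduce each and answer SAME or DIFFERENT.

Answer: DIFFERENT — A ⇓ λ.0, B ⇓ λ.λ.1 0

Derivation:
Term A:
  start: (λ.0) ((λ.λ.0) (λ.λ.0 1))
  →1  (λ.λ.0) (λ.λ.0 1)
  →2  λ.0

Term B:
  start: (λ.0 0) (λ.λ.1 0)
  →1  (λ.λ.1 0) (λ.λ.1 0)
  →2  λ.(λ.λ.1 0) 0
  →3  λ.λ.1 0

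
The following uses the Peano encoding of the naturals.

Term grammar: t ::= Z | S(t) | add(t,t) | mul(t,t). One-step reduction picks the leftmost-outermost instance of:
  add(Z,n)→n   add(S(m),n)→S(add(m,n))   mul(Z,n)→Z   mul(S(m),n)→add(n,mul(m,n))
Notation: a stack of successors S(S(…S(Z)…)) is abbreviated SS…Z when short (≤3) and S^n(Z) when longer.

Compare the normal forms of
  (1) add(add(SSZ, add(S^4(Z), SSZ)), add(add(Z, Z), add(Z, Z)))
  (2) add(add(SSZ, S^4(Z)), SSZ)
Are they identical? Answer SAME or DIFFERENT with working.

Term A:
  start: add(add(SSZ, add(S^4(Z), SSZ)), add(add(Z, Z), add(Z, Z)))
  step 1: add(S(add(SZ, add(S^4(Z), SSZ))), add(add(Z, Z), add(Z, Z)))
  step 2: S(add(add(SZ, add(S^4(Z), SSZ)), add(add(Z, Z), add(Z, Z))))
  step 3: S(add(S(add(Z, add(S^4(Z), SSZ))), add(add(Z, Z), add(Z, Z))))
  step 4: S(S(add(add(Z, add(S^4(Z), SSZ)), add(add(Z, Z), add(Z, Z)))))
  step 5: S(S(add(add(S^4(Z), SSZ), add(add(Z, Z), add(Z, Z)))))
  step 6: S(S(add(S(add(SSSZ, SSZ)), add(add(Z, Z), add(Z, Z)))))
  step 7: S(S(S(add(add(SSSZ, SSZ), add(add(Z, Z), add(Z, Z))))))
  step 8: S(S(S(add(S(add(SSZ, SSZ)), add(add(Z, Z), add(Z, Z))))))
  step 9: S(S(S(S(add(add(SSZ, SSZ), add(add(Z, Z), add(Z, Z)))))))
  step 10: S(S(S(S(add(S(add(SZ, SSZ)), add(add(Z, Z), add(Z, Z)))))))
  step 11: S(S(S(S(S(add(add(SZ, SSZ), add(add(Z, Z), add(Z, Z))))))))
  step 12: S(S(S(S(S(add(S(add(Z, SSZ)), add(add(Z, Z), add(Z, Z))))))))
  step 13: S(S(S(S(S(S(add(add(Z, SSZ), add(add(Z, Z), add(Z, Z)))))))))
  step 14: S(S(S(S(S(S(add(SSZ, add(add(Z, Z), add(Z, Z)))))))))
  step 15: S(S(S(S(S(S(S(add(SZ, add(add(Z, Z), add(Z, Z))))))))))
  step 16: S(S(S(S(S(S(S(S(add(Z, add(add(Z, Z), add(Z, Z)))))))))))
  step 17: S(S(S(S(S(S(S(S(add(add(Z, Z), add(Z, Z))))))))))
  step 18: S(S(S(S(S(S(S(S(add(Z, add(Z, Z))))))))))
  step 19: S(S(S(S(S(S(S(S(add(Z, Z)))))))))
  step 20: S^8(Z)

Term B:
  start: add(add(SSZ, S^4(Z)), SSZ)
  step 1: add(S(add(SZ, S^4(Z))), SSZ)
  step 2: S(add(add(SZ, S^4(Z)), SSZ))
  step 3: S(add(S(add(Z, S^4(Z))), SSZ))
  step 4: S(S(add(add(Z, S^4(Z)), SSZ)))
  step 5: S(S(add(S^4(Z), SSZ)))
  step 6: S(S(S(add(SSSZ, SSZ))))
  step 7: S(S(S(S(add(SSZ, SSZ)))))
  step 8: S(S(S(S(S(add(SZ, SSZ))))))
  step 9: S(S(S(S(S(S(add(Z, SSZ)))))))
  step 10: S^8(Z)

Answer: SAME — A ⇓ S^8(Z), B ⇓ S^8(Z)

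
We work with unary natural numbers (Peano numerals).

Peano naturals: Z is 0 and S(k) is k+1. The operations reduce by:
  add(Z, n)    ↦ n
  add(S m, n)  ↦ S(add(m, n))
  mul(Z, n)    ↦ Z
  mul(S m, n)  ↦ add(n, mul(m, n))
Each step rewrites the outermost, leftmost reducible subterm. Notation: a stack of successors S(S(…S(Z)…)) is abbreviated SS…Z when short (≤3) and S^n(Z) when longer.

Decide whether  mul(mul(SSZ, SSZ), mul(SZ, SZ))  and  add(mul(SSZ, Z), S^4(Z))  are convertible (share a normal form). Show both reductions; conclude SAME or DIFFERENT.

Answer: SAME — A ⇓ S^4(Z), B ⇓ S^4(Z)

Working:
Term A:
  start: mul(mul(SSZ, SSZ), mul(SZ, SZ))
  [1] mul(add(SSZ, mul(SZ, SSZ)), mul(SZ, SZ))
  [2] mul(S(add(SZ, mul(SZ, SSZ))), mul(SZ, SZ))
  [3] add(mul(SZ, SZ), mul(add(SZ, mul(SZ, SSZ)), mul(SZ, SZ)))
  [4] add(add(SZ, mul(Z, SZ)), mul(add(SZ, mul(SZ, SSZ)), mul(SZ, SZ)))
  [5] add(S(add(Z, mul(Z, SZ))), mul(add(SZ, mul(SZ, SSZ)), mul(SZ, SZ)))
  [6] S(add(add(Z, mul(Z, SZ)), mul(add(SZ, mul(SZ, SSZ)), mul(SZ, SZ))))
  [7] S(add(mul(Z, SZ), mul(add(SZ, mul(SZ, SSZ)), mul(SZ, SZ))))
  [8] S(add(Z, mul(add(SZ, mul(SZ, SSZ)), mul(SZ, SZ))))
  [9] S(mul(add(SZ, mul(SZ, SSZ)), mul(SZ, SZ)))
  [10] S(mul(S(add(Z, mul(SZ, SSZ))), mul(SZ, SZ)))
  [11] S(add(mul(SZ, SZ), mul(add(Z, mul(SZ, SSZ)), mul(SZ, SZ))))
  [12] S(add(add(SZ, mul(Z, SZ)), mul(add(Z, mul(SZ, SSZ)), mul(SZ, SZ))))
  [13] S(add(S(add(Z, mul(Z, SZ))), mul(add(Z, mul(SZ, SSZ)), mul(SZ, SZ))))
  [14] S(S(add(add(Z, mul(Z, SZ)), mul(add(Z, mul(SZ, SSZ)), mul(SZ, SZ)))))
  [15] S(S(add(mul(Z, SZ), mul(add(Z, mul(SZ, SSZ)), mul(SZ, SZ)))))
  [16] S(S(add(Z, mul(add(Z, mul(SZ, SSZ)), mul(SZ, SZ)))))
  [17] S(S(mul(add(Z, mul(SZ, SSZ)), mul(SZ, SZ))))
  [18] S(S(mul(mul(SZ, SSZ), mul(SZ, SZ))))
  [19] S(S(mul(add(SSZ, mul(Z, SSZ)), mul(SZ, SZ))))
  [20] S(S(mul(S(add(SZ, mul(Z, SSZ))), mul(SZ, SZ))))
  [21] S(S(add(mul(SZ, SZ), mul(add(SZ, mul(Z, SSZ)), mul(SZ, SZ)))))
  [22] S(S(add(add(SZ, mul(Z, SZ)), mul(add(SZ, mul(Z, SSZ)), mul(SZ, SZ)))))
  [23] S(S(add(S(add(Z, mul(Z, SZ))), mul(add(SZ, mul(Z, SSZ)), mul(SZ, SZ)))))
  [24] S(S(S(add(add(Z, mul(Z, SZ)), mul(add(SZ, mul(Z, SSZ)), mul(SZ, SZ))))))
  [25] S(S(S(add(mul(Z, SZ), mul(add(SZ, mul(Z, SSZ)), mul(SZ, SZ))))))
  [26] S(S(S(add(Z, mul(add(SZ, mul(Z, SSZ)), mul(SZ, SZ))))))
  [27] S(S(S(mul(add(SZ, mul(Z, SSZ)), mul(SZ, SZ)))))
  [28] S(S(S(mul(S(add(Z, mul(Z, SSZ))), mul(SZ, SZ)))))
  [29] S(S(S(add(mul(SZ, SZ), mul(add(Z, mul(Z, SSZ)), mul(SZ, SZ))))))
  [30] S(S(S(add(add(SZ, mul(Z, SZ)), mul(add(Z, mul(Z, SSZ)), mul(SZ, SZ))))))
  [31] S(S(S(add(S(add(Z, mul(Z, SZ))), mul(add(Z, mul(Z, SSZ)), mul(SZ, SZ))))))
  [32] S(S(S(S(add(add(Z, mul(Z, SZ)), mul(add(Z, mul(Z, SSZ)), mul(SZ, SZ)))))))
  [33] S(S(S(S(add(mul(Z, SZ), mul(add(Z, mul(Z, SSZ)), mul(SZ, SZ)))))))
  [34] S(S(S(S(add(Z, mul(add(Z, mul(Z, SSZ)), mul(SZ, SZ)))))))
  [35] S(S(S(S(mul(add(Z, mul(Z, SSZ)), mul(SZ, SZ))))))
  [36] S(S(S(S(mul(mul(Z, SSZ), mul(SZ, SZ))))))
  [37] S(S(S(S(mul(Z, mul(SZ, SZ))))))
  [38] S^4(Z)

Term B:
  start: add(mul(SSZ, Z), S^4(Z))
  [1] add(add(Z, mul(SZ, Z)), S^4(Z))
  [2] add(mul(SZ, Z), S^4(Z))
  [3] add(add(Z, mul(Z, Z)), S^4(Z))
  [4] add(mul(Z, Z), S^4(Z))
  [5] add(Z, S^4(Z))
  [6] S^4(Z)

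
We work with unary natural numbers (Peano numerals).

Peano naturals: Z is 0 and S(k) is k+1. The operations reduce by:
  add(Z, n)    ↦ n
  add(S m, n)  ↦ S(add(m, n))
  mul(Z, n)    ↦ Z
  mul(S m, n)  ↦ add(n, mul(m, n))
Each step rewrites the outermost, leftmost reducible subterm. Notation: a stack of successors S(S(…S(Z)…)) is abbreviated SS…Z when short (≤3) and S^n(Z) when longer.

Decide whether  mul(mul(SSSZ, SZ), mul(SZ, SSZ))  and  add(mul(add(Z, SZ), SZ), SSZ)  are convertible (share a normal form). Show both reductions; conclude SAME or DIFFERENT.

Term A:
  start: mul(mul(SSSZ, SZ), mul(SZ, SSZ))
  step 1: mul(add(SZ, mul(SSZ, SZ)), mul(SZ, SSZ))
  step 2: mul(S(add(Z, mul(SSZ, SZ))), mul(SZ, SSZ))
  step 3: add(mul(SZ, SSZ), mul(add(Z, mul(SSZ, SZ)), mul(SZ, SSZ)))
  step 4: add(add(SSZ, mul(Z, SSZ)), mul(add(Z, mul(SSZ, SZ)), mul(SZ, SSZ)))
  step 5: add(S(add(SZ, mul(Z, SSZ))), mul(add(Z, mul(SSZ, SZ)), mul(SZ, SSZ)))
  step 6: S(add(add(SZ, mul(Z, SSZ)), mul(add(Z, mul(SSZ, SZ)), mul(SZ, SSZ))))
  step 7: S(add(S(add(Z, mul(Z, SSZ))), mul(add(Z, mul(SSZ, SZ)), mul(SZ, SSZ))))
  step 8: S(S(add(add(Z, mul(Z, SSZ)), mul(add(Z, mul(SSZ, SZ)), mul(SZ, SSZ)))))
  step 9: S(S(add(mul(Z, SSZ), mul(add(Z, mul(SSZ, SZ)), mul(SZ, SSZ)))))
  step 10: S(S(add(Z, mul(add(Z, mul(SSZ, SZ)), mul(SZ, SSZ)))))
  step 11: S(S(mul(add(Z, mul(SSZ, SZ)), mul(SZ, SSZ))))
  step 12: S(S(mul(mul(SSZ, SZ), mul(SZ, SSZ))))
  step 13: S(S(mul(add(SZ, mul(SZ, SZ)), mul(SZ, SSZ))))
  step 14: S(S(mul(S(add(Z, mul(SZ, SZ))), mul(SZ, SSZ))))
  step 15: S(S(add(mul(SZ, SSZ), mul(add(Z, mul(SZ, SZ)), mul(SZ, SSZ)))))
  step 16: S(S(add(add(SSZ, mul(Z, SSZ)), mul(add(Z, mul(SZ, SZ)), mul(SZ, SSZ)))))
  step 17: S(S(add(S(add(SZ, mul(Z, SSZ))), mul(add(Z, mul(SZ, SZ)), mul(SZ, SSZ)))))
  step 18: S(S(S(add(add(SZ, mul(Z, SSZ)), mul(add(Z, mul(SZ, SZ)), mul(SZ, SSZ))))))
  step 19: S(S(S(add(S(add(Z, mul(Z, SSZ))), mul(add(Z, mul(SZ, SZ)), mul(SZ, SSZ))))))
  step 20: S(S(S(S(add(add(Z, mul(Z, SSZ)), mul(add(Z, mul(SZ, SZ)), mul(SZ, SSZ)))))))
  step 21: S(S(S(S(add(mul(Z, SSZ), mul(add(Z, mul(SZ, SZ)), mul(SZ, SSZ)))))))
  step 22: S(S(S(S(add(Z, mul(add(Z, mul(SZ, SZ)), mul(SZ, SSZ)))))))
  step 23: S(S(S(S(mul(add(Z, mul(SZ, SZ)), mul(SZ, SSZ))))))
  step 24: S(S(S(S(mul(mul(SZ, SZ), mul(SZ, SSZ))))))
  step 25: S(S(S(S(mul(add(SZ, mul(Z, SZ)), mul(SZ, SSZ))))))
  step 26: S(S(S(S(mul(S(add(Z, mul(Z, SZ))), mul(SZ, SSZ))))))
  step 27: S(S(S(S(add(mul(SZ, SSZ), mul(add(Z, mul(Z, SZ)), mul(SZ, SSZ)))))))
  step 28: S(S(S(S(add(add(SSZ, mul(Z, SSZ)), mul(add(Z, mul(Z, SZ)), mul(SZ, SSZ)))))))
  step 29: S(S(S(S(add(S(add(SZ, mul(Z, SSZ))), mul(add(Z, mul(Z, SZ)), mul(SZ, SSZ)))))))
  step 30: S(S(S(S(S(add(add(SZ, mul(Z, SSZ)), mul(add(Z, mul(Z, SZ)), mul(SZ, SSZ))))))))
  step 31: S(S(S(S(S(add(S(add(Z, mul(Z, SSZ))), mul(add(Z, mul(Z, SZ)), mul(SZ, SSZ))))))))
  step 32: S(S(S(S(S(S(add(add(Z, mul(Z, SSZ)), mul(add(Z, mul(Z, SZ)), mul(SZ, SSZ)))))))))
  step 33: S(S(S(S(S(S(add(mul(Z, SSZ), mul(add(Z, mul(Z, SZ)), mul(SZ, SSZ)))))))))
  step 34: S(S(S(S(S(S(add(Z, mul(add(Z, mul(Z, SZ)), mul(SZ, SSZ)))))))))
  step 35: S(S(S(S(S(S(mul(add(Z, mul(Z, SZ)), mul(SZ, SSZ))))))))
  step 36: S(S(S(S(S(S(mul(mul(Z, SZ), mul(SZ, SSZ))))))))
  step 37: S(S(S(S(S(S(mul(Z, mul(SZ, SSZ))))))))
  step 38: S^6(Z)

Term B:
  start: add(mul(add(Z, SZ), SZ), SSZ)
  step 1: add(mul(SZ, SZ), SSZ)
  step 2: add(add(SZ, mul(Z, SZ)), SSZ)
  step 3: add(S(add(Z, mul(Z, SZ))), SSZ)
  step 4: S(add(add(Z, mul(Z, SZ)), SSZ))
  step 5: S(add(mul(Z, SZ), SSZ))
  step 6: S(add(Z, SSZ))
  step 7: SSSZ

Answer: DIFFERENT — A ⇓ S^6(Z), B ⇓ SSSZ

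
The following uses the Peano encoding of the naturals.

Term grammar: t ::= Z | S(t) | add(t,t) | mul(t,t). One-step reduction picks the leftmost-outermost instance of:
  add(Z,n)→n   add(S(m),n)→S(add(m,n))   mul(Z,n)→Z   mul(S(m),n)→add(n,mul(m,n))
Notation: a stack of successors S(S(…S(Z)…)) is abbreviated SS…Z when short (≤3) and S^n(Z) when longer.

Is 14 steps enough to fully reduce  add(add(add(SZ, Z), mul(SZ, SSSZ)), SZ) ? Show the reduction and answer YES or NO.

  start: add(add(add(SZ, Z), mul(SZ, SSSZ)), SZ)
  [1] add(add(S(add(Z, Z)), mul(SZ, SSSZ)), SZ)
  [2] add(S(add(add(Z, Z), mul(SZ, SSSZ))), SZ)
  [3] S(add(add(add(Z, Z), mul(SZ, SSSZ)), SZ))
  [4] S(add(add(Z, mul(SZ, SSSZ)), SZ))
  [5] S(add(mul(SZ, SSSZ), SZ))
  [6] S(add(add(SSSZ, mul(Z, SSSZ)), SZ))
  [7] S(add(S(add(SSZ, mul(Z, SSSZ))), SZ))
  [8] S(S(add(add(SSZ, mul(Z, SSSZ)), SZ)))
  [9] S(S(add(S(add(SZ, mul(Z, SSSZ))), SZ)))
  [10] S(S(S(add(add(SZ, mul(Z, SSSZ)), SZ))))
  [11] S(S(S(add(S(add(Z, mul(Z, SSSZ))), SZ))))
  [12] S(S(S(S(add(add(Z, mul(Z, SSSZ)), SZ)))))
  [13] S(S(S(S(add(mul(Z, SSSZ), SZ)))))
  [14] S(S(S(S(add(Z, SZ)))))

Answer: NO — after 14 steps the term is S(S(S(S(add(Z, SZ))))), not yet normal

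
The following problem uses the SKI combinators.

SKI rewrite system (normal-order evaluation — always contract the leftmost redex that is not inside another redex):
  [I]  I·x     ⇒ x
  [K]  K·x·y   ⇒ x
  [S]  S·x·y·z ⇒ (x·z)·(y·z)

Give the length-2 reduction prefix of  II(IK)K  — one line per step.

Answer: after 2 steps: IKK

Derivation:
  start: II(IK)K
  [1] I(IK)K
  [2] IKK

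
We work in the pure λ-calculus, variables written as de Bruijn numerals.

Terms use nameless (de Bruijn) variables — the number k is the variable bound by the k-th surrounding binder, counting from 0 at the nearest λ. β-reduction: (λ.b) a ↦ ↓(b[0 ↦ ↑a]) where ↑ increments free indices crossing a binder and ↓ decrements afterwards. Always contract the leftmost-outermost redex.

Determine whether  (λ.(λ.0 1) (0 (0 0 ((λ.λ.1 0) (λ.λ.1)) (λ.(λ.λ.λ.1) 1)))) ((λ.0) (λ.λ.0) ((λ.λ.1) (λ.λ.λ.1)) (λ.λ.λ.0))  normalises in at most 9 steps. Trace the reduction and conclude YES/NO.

Answer: YES — reaches normal form λ.0 in 7 ≤ 9 steps

Reduction:
  start: (λ.(λ.0 1) (0 (0 0 ((λ.λ.1 0) (λ.λ.1)) (λ.(λ.λ.λ.1) 1)))) ((λ.0) (λ.λ.0) ((λ.λ.1) (λ.λ.λ.1)) (λ.λ.λ.0))
  [1] (λ.0 ((λ.0) (λ.λ.0) ((λ.λ.1) (λ.λ.λ.1)) (λ.λ.λ.0))) ((λ.0) (λ.λ.0) ((λ.λ.1) (λ.λ.λ.1)) (λ.λ.λ.0) ((λ.0) (λ.λ.0) ((λ.λ.1) (λ.λ.λ.1)) (λ.λ.λ.0) ((λ.0) (λ.λ.0) ((λ.λ.1) (λ.λ.λ.1)) (λ.λ.λ.0)) ((λ.λ.1 0) (λ.λ.1)) (λ.(λ.λ.λ.1) ((λ.0) (λ.λ.0) ((λ.λ.1) (λ.λ.λ.1)) (λ.λ.λ.0)))))
  [2] (λ.0) (λ.λ.0) ((λ.λ.1) (λ.λ.λ.1)) (λ.λ.λ.0) ((λ.0) (λ.λ.0) ((λ.λ.1) (λ.λ.λ.1)) (λ.λ.λ.0) ((λ.0) (λ.λ.0) ((λ.λ.1) (λ.λ.λ.1)) (λ.λ.λ.0)) ((λ.λ.1 0) (λ.λ.1)) (λ.(λ.λ.λ.1) ((λ.0) (λ.λ.0) ((λ.λ.1) (λ.λ.λ.1)) (λ.λ.λ.0)))) ((λ.0) (λ.λ.0) ((λ.λ.1) (λ.λ.λ.1)) (λ.λ.λ.0))
  [3] (λ.λ.0) ((λ.λ.1) (λ.λ.λ.1)) (λ.λ.λ.0) ((λ.0) (λ.λ.0) ((λ.λ.1) (λ.λ.λ.1)) (λ.λ.λ.0) ((λ.0) (λ.λ.0) ((λ.λ.1) (λ.λ.λ.1)) (λ.λ.λ.0)) ((λ.λ.1 0) (λ.λ.1)) (λ.(λ.λ.λ.1) ((λ.0) (λ.λ.0) ((λ.λ.1) (λ.λ.λ.1)) (λ.λ.λ.0)))) ((λ.0) (λ.λ.0) ((λ.λ.1) (λ.λ.λ.1)) (λ.λ.λ.0))
  [4] (λ.0) (λ.λ.λ.0) ((λ.0) (λ.λ.0) ((λ.λ.1) (λ.λ.λ.1)) (λ.λ.λ.0) ((λ.0) (λ.λ.0) ((λ.λ.1) (λ.λ.λ.1)) (λ.λ.λ.0)) ((λ.λ.1 0) (λ.λ.1)) (λ.(λ.λ.λ.1) ((λ.0) (λ.λ.0) ((λ.λ.1) (λ.λ.λ.1)) (λ.λ.λ.0)))) ((λ.0) (λ.λ.0) ((λ.λ.1) (λ.λ.λ.1)) (λ.λ.λ.0))
  [5] (λ.λ.λ.0) ((λ.0) (λ.λ.0) ((λ.λ.1) (λ.λ.λ.1)) (λ.λ.λ.0) ((λ.0) (λ.λ.0) ((λ.λ.1) (λ.λ.λ.1)) (λ.λ.λ.0)) ((λ.λ.1 0) (λ.λ.1)) (λ.(λ.λ.λ.1) ((λ.0) (λ.λ.0) ((λ.λ.1) (λ.λ.λ.1)) (λ.λ.λ.0)))) ((λ.0) (λ.λ.0) ((λ.λ.1) (λ.λ.λ.1)) (λ.λ.λ.0))
  [6] (λ.λ.0) ((λ.0) (λ.λ.0) ((λ.λ.1) (λ.λ.λ.1)) (λ.λ.λ.0))
  [7] λ.0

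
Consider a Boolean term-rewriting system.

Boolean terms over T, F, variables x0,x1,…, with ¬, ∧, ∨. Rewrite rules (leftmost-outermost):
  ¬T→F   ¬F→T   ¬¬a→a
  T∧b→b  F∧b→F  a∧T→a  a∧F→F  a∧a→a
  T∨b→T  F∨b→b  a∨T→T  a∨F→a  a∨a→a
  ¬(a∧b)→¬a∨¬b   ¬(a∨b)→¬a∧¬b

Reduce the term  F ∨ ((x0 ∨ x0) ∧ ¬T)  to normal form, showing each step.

  start: F ∨ ((x0 ∨ x0) ∧ ¬T)
  [1] (x0 ∨ x0) ∧ ¬T
  [2] x0 ∧ ¬T
  [3] x0 ∧ F
  [4] F

Answer: normal form = F  (in 4 steps)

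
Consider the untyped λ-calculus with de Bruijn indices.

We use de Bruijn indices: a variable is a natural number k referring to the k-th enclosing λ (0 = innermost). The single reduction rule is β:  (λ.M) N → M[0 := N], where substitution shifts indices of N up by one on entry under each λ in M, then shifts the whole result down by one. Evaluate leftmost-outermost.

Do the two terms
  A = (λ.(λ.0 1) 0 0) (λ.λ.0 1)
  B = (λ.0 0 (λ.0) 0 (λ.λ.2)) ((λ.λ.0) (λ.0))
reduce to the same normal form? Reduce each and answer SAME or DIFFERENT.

Term A:
  start: (λ.(λ.0 1) 0 0) (λ.λ.0 1)
  step 1: (λ.0 (λ.λ.0 1)) (λ.λ.0 1) (λ.λ.0 1)
  step 2: (λ.λ.0 1) (λ.λ.0 1) (λ.λ.0 1)
  step 3: (λ.0 (λ.λ.0 1)) (λ.λ.0 1)
  step 4: (λ.λ.0 1) (λ.λ.0 1)
  step 5: λ.0 (λ.λ.0 1)

Term B:
  start: (λ.0 0 (λ.0) 0 (λ.λ.2)) ((λ.λ.0) (λ.0))
  step 1: (λ.λ.0) (λ.0) ((λ.λ.0) (λ.0)) (λ.0) ((λ.λ.0) (λ.0)) (λ.λ.(λ.λ.0) (λ.0))
  step 2: (λ.0) ((λ.λ.0) (λ.0)) (λ.0) ((λ.λ.0) (λ.0)) (λ.λ.(λ.λ.0) (λ.0))
  step 3: (λ.λ.0) (λ.0) (λ.0) ((λ.λ.0) (λ.0)) (λ.λ.(λ.λ.0) (λ.0))
  step 4: (λ.0) (λ.0) ((λ.λ.0) (λ.0)) (λ.λ.(λ.λ.0) (λ.0))
  step 5: (λ.0) ((λ.λ.0) (λ.0)) (λ.λ.(λ.λ.0) (λ.0))
  step 6: (λ.λ.0) (λ.0) (λ.λ.(λ.λ.0) (λ.0))
  step 7: (λ.0) (λ.λ.(λ.λ.0) (λ.0))
  step 8: λ.λ.(λ.λ.0) (λ.0)
  step 9: λ.λ.λ.0

Answer: DIFFERENT — A ⇓ λ.0 (λ.λ.0 1), B ⇓ λ.λ.λ.0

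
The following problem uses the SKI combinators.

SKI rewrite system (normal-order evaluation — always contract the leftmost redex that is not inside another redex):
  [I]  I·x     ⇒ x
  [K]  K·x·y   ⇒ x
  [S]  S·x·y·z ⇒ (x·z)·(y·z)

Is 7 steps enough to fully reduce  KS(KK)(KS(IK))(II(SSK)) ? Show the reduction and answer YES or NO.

Answer: YES — reaches normal form SS(SSK) in 4 ≤ 7 steps

Derivation:
  start: KS(KK)(KS(IK))(II(SSK))
  [1] S(KS(IK))(II(SSK))
  [2] SS(II(SSK))
  [3] SS(I(SSK))
  [4] SS(SSK)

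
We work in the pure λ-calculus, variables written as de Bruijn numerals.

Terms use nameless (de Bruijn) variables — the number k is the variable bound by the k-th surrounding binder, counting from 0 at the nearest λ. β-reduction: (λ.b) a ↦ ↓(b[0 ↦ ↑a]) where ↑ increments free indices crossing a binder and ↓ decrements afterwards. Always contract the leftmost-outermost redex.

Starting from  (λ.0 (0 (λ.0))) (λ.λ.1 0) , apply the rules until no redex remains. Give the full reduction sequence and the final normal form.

Answer: normal form = λ.0  (in 5 steps)

Working:
  start: (λ.0 (0 (λ.0))) (λ.λ.1 0)
  step 1: (λ.λ.1 0) ((λ.λ.1 0) (λ.0))
  step 2: λ.(λ.λ.1 0) (λ.0) 0
  step 3: λ.(λ.(λ.0) 0) 0
  step 4: λ.(λ.0) 0
  step 5: λ.0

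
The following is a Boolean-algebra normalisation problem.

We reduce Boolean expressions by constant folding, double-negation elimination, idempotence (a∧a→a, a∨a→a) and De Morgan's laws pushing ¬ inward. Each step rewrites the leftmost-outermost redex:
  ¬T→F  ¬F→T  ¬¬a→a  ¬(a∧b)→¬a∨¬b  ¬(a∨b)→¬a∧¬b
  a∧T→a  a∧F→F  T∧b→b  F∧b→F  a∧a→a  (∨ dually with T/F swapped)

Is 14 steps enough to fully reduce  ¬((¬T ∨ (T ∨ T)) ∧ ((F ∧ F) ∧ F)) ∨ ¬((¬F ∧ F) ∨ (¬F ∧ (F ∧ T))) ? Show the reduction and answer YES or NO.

  start: ¬((¬T ∨ (T ∨ T)) ∧ ((F ∧ F) ∧ F)) ∨ ¬((¬F ∧ F) ∨ (¬F ∧ (F ∧ T)))
  step 1: (¬(¬T ∨ (T ∨ T)) ∨ ¬((F ∧ F) ∧ F)) ∨ ¬((¬F ∧ F) ∨ (¬F ∧ (F ∧ T)))
  step 2: ((¬¬T ∧ ¬(T ∨ T)) ∨ ¬((F ∧ F) ∧ F)) ∨ ¬((¬F ∧ F) ∨ (¬F ∧ (F ∧ T)))
  step 3: ((T ∧ ¬(T ∨ T)) ∨ ¬((F ∧ F) ∧ F)) ∨ ¬((¬F ∧ F) ∨ (¬F ∧ (F ∧ T)))
  step 4: (¬(T ∨ T) ∨ ¬((F ∧ F) ∧ F)) ∨ ¬((¬F ∧ F) ∨ (¬F ∧ (F ∧ T)))
  step 5: ((¬T ∧ ¬T) ∨ ¬((F ∧ F) ∧ F)) ∨ ¬((¬F ∧ F) ∨ (¬F ∧ (F ∧ T)))
  step 6: (¬T ∨ ¬((F ∧ F) ∧ F)) ∨ ¬((¬F ∧ F) ∨ (¬F ∧ (F ∧ T)))
  step 7: (F ∨ ¬((F ∧ F) ∧ F)) ∨ ¬((¬F ∧ F) ∨ (¬F ∧ (F ∧ T)))
  step 8: ¬((F ∧ F) ∧ F) ∨ ¬((¬F ∧ F) ∨ (¬F ∧ (F ∧ T)))
  step 9: (¬(F ∧ F) ∨ ¬F) ∨ ¬((¬F ∧ F) ∨ (¬F ∧ (F ∧ T)))
  step 10: ((¬F ∨ ¬F) ∨ ¬F) ∨ ¬((¬F ∧ F) ∨ (¬F ∧ (F ∧ T)))
  step 11: (¬F ∨ ¬F) ∨ ¬((¬F ∧ F) ∨ (¬F ∧ (F ∧ T)))
  step 12: ¬F ∨ ¬((¬F ∧ F) ∨ (¬F ∧ (F ∧ T)))
  step 13: T ∨ ¬((¬F ∧ F) ∨ (¬F ∧ (F ∧ T)))
  step 14: T

Answer: YES — reaches normal form T in 14 ≤ 14 steps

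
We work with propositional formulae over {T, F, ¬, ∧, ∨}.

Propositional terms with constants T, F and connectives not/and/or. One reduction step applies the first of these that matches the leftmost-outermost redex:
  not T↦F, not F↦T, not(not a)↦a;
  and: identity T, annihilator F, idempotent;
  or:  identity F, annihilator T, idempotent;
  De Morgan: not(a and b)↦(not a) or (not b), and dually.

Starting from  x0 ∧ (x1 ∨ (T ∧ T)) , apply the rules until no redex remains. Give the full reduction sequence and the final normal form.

Answer: normal form = x0  (in 3 steps)

Working:
  start: x0 ∧ (x1 ∨ (T ∧ T))
  [1] x0 ∧ (x1 ∨ T)
  [2] x0 ∧ T
  [3] x0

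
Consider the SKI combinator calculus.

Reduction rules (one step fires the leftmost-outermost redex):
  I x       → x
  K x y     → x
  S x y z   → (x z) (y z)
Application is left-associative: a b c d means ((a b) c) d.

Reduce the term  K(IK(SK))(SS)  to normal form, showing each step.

  start: K(IK(SK))(SS)
  →1  IK(SK)
  →2  K(SK)

Answer: normal form = K(SK)  (in 2 steps)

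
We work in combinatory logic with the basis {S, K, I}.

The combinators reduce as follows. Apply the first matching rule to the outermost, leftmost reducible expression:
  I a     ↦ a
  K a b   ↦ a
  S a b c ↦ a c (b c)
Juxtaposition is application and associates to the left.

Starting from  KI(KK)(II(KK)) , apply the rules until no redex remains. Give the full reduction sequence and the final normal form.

  start: KI(KK)(II(KK))
  step 1: I(II(KK))
  step 2: II(KK)
  step 3: I(KK)
  step 4: KK

Answer: normal form = KK  (in 4 steps)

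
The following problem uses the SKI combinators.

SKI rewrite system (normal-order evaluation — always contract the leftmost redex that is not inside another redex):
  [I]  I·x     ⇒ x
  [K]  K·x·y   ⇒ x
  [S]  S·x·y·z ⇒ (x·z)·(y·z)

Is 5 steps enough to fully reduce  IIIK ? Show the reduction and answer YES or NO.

Answer: YES — reaches normal form K in 3 ≤ 5 steps

Working:
  start: IIIK
  →1  IIK
  →2  IK
  →3  K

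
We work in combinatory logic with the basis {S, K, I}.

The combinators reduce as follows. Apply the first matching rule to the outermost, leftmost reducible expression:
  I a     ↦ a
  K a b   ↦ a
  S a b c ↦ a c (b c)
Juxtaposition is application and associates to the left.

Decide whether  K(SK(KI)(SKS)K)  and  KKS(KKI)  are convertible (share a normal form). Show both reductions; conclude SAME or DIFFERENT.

Term A:
  start: K(SK(KI)(SKS)K)
  [1] K(K(SKS)(KI(SKS))K)
  [2] K(SKSK)
  [3] K(KK(SK))
  [4] KK

Term B:
  start: KKS(KKI)
  [1] K(KKI)
  [2] KK

Answer: SAME — A ⇓ KK, B ⇓ KK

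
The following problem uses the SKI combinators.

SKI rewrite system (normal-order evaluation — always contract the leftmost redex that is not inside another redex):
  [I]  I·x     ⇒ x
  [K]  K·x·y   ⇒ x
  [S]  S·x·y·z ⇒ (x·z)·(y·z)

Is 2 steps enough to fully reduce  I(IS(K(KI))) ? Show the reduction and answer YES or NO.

  start: I(IS(K(KI)))
  →1  IS(K(KI))
  →2  S(K(KI))

Answer: YES — reaches normal form S(K(KI)) in 2 ≤ 2 steps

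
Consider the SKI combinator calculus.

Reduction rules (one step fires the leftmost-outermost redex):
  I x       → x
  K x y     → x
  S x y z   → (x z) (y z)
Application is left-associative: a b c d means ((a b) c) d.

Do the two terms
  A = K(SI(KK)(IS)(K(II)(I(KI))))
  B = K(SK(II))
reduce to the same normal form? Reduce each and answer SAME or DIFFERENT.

Term A:
  start: K(SI(KK)(IS)(K(II)(I(KI))))
  step 1: K(I(IS)(KK(IS))(K(II)(I(KI))))
  step 2: K(IS(KK(IS))(K(II)(I(KI))))
  step 3: K(S(KK(IS))(K(II)(I(KI))))
  step 4: K(SK(K(II)(I(KI))))
  step 5: K(SK(II))
  step 6: K(SKI)

Term B:
  start: K(SK(II))
  step 1: K(SKI)

Answer: SAME — A ⇓ K(SKI), B ⇓ K(SKI)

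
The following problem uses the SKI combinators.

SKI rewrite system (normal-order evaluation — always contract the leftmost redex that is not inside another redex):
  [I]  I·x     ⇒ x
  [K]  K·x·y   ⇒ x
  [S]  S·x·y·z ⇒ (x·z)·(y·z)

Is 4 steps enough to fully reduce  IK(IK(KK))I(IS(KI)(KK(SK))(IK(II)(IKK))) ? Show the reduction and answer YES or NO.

Answer: YES — reaches normal form KK in 4 ≤ 4 steps

Derivation:
  start: IK(IK(KK))I(IS(KI)(KK(SK))(IK(II)(IKK)))
  [1] K(IK(KK))I(IS(KI)(KK(SK))(IK(II)(IKK)))
  [2] IK(KK)(IS(KI)(KK(SK))(IK(II)(IKK)))
  [3] K(KK)(IS(KI)(KK(SK))(IK(II)(IKK)))
  [4] KK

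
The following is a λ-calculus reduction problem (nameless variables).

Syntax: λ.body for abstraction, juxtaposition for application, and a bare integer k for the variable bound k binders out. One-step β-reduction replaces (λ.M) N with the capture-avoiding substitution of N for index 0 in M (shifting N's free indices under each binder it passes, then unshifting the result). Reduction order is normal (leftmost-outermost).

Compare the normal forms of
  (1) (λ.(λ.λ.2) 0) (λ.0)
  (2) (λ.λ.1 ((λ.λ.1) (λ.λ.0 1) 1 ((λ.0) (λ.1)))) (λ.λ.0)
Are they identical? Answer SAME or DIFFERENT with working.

Answer: SAME — A ⇓ λ.λ.0, B ⇓ λ.λ.0

Working:
Term A:
  start: (λ.(λ.λ.2) 0) (λ.0)
  step 1: (λ.λ.λ.0) (λ.0)
  step 2: λ.λ.0

Term B:
  start: (λ.λ.1 ((λ.λ.1) (λ.λ.0 1) 1 ((λ.0) (λ.1)))) (λ.λ.0)
  step 1: λ.(λ.λ.0) ((λ.λ.1) (λ.λ.0 1) (λ.λ.0) ((λ.0) (λ.1)))
  step 2: λ.λ.0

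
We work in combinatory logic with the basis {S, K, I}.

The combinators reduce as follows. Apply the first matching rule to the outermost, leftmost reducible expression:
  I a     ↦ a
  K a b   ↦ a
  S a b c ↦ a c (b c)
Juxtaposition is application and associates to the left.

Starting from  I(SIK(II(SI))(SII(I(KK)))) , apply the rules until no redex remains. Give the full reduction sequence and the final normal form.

  start: I(SIK(II(SI))(SII(I(KK))))
  →1  SIK(II(SI))(SII(I(KK)))
  →2  I(II(SI))(K(II(SI)))(SII(I(KK)))
  →3  II(SI)(K(II(SI)))(SII(I(KK)))
  →4  I(SI)(K(II(SI)))(SII(I(KK)))
  →5  SI(K(II(SI)))(SII(I(KK)))
  →6  I(SII(I(KK)))(K(II(SI))(SII(I(KK))))
  →7  SII(I(KK))(K(II(SI))(SII(I(KK))))
  →8  I(I(KK))(I(I(KK)))(K(II(SI))(SII(I(KK))))
  →9  I(KK)(I(I(KK)))(K(II(SI))(SII(I(KK))))
  →10  KK(I(I(KK)))(K(II(SI))(SII(I(KK))))
  →11  K(K(II(SI))(SII(I(KK))))
  →12  K(II(SI))
  →13  K(I(SI))
  →14  K(SI)

Answer: normal form = K(SI)  (in 14 steps)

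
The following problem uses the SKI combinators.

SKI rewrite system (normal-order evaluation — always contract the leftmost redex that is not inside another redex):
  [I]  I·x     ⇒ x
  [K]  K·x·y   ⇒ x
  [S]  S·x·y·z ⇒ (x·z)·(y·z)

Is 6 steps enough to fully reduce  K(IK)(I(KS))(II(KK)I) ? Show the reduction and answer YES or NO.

  start: K(IK)(I(KS))(II(KK)I)
  [1] IK(II(KK)I)
  [2] K(II(KK)I)
  [3] K(I(KK)I)
  [4] K(KKI)
  [5] KK

Answer: YES — reaches normal form KK in 5 ≤ 6 steps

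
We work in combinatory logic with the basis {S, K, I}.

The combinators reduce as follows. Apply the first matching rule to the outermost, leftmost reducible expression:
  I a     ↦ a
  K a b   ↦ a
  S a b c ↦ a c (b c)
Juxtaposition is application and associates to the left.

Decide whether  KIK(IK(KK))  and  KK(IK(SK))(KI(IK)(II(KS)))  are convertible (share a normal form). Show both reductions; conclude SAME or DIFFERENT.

Answer: DIFFERENT — A ⇓ K(KK), B ⇓ K(KS)

Working:
Term A:
  start: KIK(IK(KK))
  →1  I(IK(KK))
  →2  IK(KK)
  →3  K(KK)

Term B:
  start: KK(IK(SK))(KI(IK)(II(KS)))
  →1  K(KI(IK)(II(KS)))
  →2  K(I(II(KS)))
  →3  K(II(KS))
  →4  K(I(KS))
  →5  K(KS)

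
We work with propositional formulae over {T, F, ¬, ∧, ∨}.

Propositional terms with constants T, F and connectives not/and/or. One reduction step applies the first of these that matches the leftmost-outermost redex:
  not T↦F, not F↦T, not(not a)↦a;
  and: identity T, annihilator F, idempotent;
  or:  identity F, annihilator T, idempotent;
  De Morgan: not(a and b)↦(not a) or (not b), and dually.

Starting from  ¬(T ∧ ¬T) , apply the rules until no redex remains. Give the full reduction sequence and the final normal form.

Answer: normal form = T  (in 4 steps)

Derivation:
  start: ¬(T ∧ ¬T)
  →1  ¬T ∨ ¬¬T
  →2  F ∨ ¬¬T
  →3  ¬¬T
  →4  T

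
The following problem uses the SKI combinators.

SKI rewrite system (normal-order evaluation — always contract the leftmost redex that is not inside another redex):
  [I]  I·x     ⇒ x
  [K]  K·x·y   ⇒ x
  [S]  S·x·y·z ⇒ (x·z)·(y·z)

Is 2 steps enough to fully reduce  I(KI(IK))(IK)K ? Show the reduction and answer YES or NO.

  start: I(KI(IK))(IK)K
  step 1: KI(IK)(IK)K
  step 2: I(IK)K

Answer: NO — after 2 steps the term is I(IK)K, not yet normal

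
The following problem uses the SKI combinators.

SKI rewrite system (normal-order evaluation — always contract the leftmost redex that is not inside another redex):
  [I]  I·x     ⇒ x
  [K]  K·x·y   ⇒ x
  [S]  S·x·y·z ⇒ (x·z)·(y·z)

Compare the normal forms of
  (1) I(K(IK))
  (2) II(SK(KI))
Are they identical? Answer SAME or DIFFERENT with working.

Term A:
  start: I(K(IK))
  →1  K(IK)
  →2  KK

Term B:
  start: II(SK(KI))
  →1  I(SK(KI))
  →2  SK(KI)

Answer: DIFFERENT — A ⇓ KK, B ⇓ SK(KI)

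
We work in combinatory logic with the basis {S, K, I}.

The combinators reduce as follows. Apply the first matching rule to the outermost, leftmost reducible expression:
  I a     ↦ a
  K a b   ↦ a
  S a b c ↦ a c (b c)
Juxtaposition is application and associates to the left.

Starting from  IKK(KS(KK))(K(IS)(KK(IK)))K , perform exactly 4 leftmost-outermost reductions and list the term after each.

Answer: after 4 steps: IS

Working:
  start: IKK(KS(KK))(K(IS)(KK(IK)))K
  [1] KK(KS(KK))(K(IS)(KK(IK)))K
  [2] K(K(IS)(KK(IK)))K
  [3] K(IS)(KK(IK))
  [4] IS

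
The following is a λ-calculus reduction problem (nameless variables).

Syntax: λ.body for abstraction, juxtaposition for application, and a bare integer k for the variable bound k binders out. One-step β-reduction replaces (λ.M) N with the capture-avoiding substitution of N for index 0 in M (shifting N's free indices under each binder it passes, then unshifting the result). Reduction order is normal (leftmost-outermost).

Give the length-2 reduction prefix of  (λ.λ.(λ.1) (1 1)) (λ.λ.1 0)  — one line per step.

Answer: after 2 steps: λ.0

Reduction:
  start: (λ.λ.(λ.1) (1 1)) (λ.λ.1 0)
  step 1: λ.(λ.1) ((λ.λ.1 0) (λ.λ.1 0))
  step 2: λ.0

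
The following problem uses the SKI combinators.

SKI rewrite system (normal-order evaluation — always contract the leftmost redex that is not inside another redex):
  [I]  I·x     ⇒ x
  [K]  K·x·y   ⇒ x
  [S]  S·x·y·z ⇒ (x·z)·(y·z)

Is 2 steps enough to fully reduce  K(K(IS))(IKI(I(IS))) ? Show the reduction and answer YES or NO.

  start: K(K(IS))(IKI(I(IS)))
  step 1: K(IS)
  step 2: KS

Answer: YES — reaches normal form KS in 2 ≤ 2 steps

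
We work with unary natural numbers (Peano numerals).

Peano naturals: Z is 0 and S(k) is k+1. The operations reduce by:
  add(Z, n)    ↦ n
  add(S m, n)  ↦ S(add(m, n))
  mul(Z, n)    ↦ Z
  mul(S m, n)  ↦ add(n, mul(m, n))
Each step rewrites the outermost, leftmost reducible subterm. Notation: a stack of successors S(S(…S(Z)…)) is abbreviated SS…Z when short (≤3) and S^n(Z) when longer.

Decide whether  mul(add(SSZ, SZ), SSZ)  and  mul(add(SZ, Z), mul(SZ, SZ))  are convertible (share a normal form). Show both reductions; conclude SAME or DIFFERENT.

Term A:
  start: mul(add(SSZ, SZ), SSZ)
  [1] mul(S(add(SZ, SZ)), SSZ)
  [2] add(SSZ, mul(add(SZ, SZ), SSZ))
  [3] S(add(SZ, mul(add(SZ, SZ), SSZ)))
  [4] S(S(add(Z, mul(add(SZ, SZ), SSZ))))
  [5] S(S(mul(add(SZ, SZ), SSZ)))
  [6] S(S(mul(S(add(Z, SZ)), SSZ)))
  [7] S(S(add(SSZ, mul(add(Z, SZ), SSZ))))
  [8] S(S(S(add(SZ, mul(add(Z, SZ), SSZ)))))
  [9] S(S(S(S(add(Z, mul(add(Z, SZ), SSZ))))))
  [10] S(S(S(S(mul(add(Z, SZ), SSZ)))))
  [11] S(S(S(S(mul(SZ, SSZ)))))
  [12] S(S(S(S(add(SSZ, mul(Z, SSZ))))))
  [13] S(S(S(S(S(add(SZ, mul(Z, SSZ)))))))
  [14] S(S(S(S(S(S(add(Z, mul(Z, SSZ))))))))
  [15] S(S(S(S(S(S(mul(Z, SSZ)))))))
  [16] S^6(Z)

Term B:
  start: mul(add(SZ, Z), mul(SZ, SZ))
  [1] mul(S(add(Z, Z)), mul(SZ, SZ))
  [2] add(mul(SZ, SZ), mul(add(Z, Z), mul(SZ, SZ)))
  [3] add(add(SZ, mul(Z, SZ)), mul(add(Z, Z), mul(SZ, SZ)))
  [4] add(S(add(Z, mul(Z, SZ))), mul(add(Z, Z), mul(SZ, SZ)))
  [5] S(add(add(Z, mul(Z, SZ)), mul(add(Z, Z), mul(SZ, SZ))))
  [6] S(add(mul(Z, SZ), mul(add(Z, Z), mul(SZ, SZ))))
  [7] S(add(Z, mul(add(Z, Z), mul(SZ, SZ))))
  [8] S(mul(add(Z, Z), mul(SZ, SZ)))
  [9] S(mul(Z, mul(SZ, SZ)))
  [10] SZ

Answer: DIFFERENT — A ⇓ S^6(Z), B ⇓ SZ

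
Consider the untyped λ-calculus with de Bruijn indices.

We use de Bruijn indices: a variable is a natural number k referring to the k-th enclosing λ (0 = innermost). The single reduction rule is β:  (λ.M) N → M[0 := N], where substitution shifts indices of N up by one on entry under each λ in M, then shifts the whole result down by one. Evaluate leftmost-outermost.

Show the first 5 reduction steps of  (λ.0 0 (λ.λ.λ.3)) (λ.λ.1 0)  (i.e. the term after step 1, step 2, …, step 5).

  start: (λ.0 0 (λ.λ.λ.3)) (λ.λ.1 0)
  [1] (λ.λ.1 0) (λ.λ.1 0) (λ.λ.λ.λ.λ.1 0)
  [2] (λ.(λ.λ.1 0) 0) (λ.λ.λ.λ.λ.1 0)
  [3] (λ.λ.1 0) (λ.λ.λ.λ.λ.1 0)
  [4] λ.(λ.λ.λ.λ.λ.1 0) 0
  [5] λ.λ.λ.λ.λ.1 0

Answer: after 5 steps: λ.λ.λ.λ.λ.1 0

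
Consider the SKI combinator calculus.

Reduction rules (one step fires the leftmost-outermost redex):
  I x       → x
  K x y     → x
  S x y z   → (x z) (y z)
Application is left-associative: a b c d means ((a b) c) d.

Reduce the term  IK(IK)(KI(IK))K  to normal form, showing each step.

  start: IK(IK)(KI(IK))K
  [1] K(IK)(KI(IK))K
  [2] IKK
  [3] KK

Answer: normal form = KK  (in 3 steps)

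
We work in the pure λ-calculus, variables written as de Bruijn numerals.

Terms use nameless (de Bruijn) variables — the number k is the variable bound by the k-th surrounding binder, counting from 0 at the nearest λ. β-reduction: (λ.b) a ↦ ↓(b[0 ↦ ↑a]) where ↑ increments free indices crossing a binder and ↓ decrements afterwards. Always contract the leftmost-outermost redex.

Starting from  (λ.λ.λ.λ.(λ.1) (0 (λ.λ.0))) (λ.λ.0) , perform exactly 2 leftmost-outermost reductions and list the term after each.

  start: (λ.λ.λ.λ.(λ.1) (0 (λ.λ.0))) (λ.λ.0)
  [1] λ.λ.λ.(λ.1) (0 (λ.λ.0))
  [2] λ.λ.λ.0

Answer: after 2 steps: λ.λ.λ.0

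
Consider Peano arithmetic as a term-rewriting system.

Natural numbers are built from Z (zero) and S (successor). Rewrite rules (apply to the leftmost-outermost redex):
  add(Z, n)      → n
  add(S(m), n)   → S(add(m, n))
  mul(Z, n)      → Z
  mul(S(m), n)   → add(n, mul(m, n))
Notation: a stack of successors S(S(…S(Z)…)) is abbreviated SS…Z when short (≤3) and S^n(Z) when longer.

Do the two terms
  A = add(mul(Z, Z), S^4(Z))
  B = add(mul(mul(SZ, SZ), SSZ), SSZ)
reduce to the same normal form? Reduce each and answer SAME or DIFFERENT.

Term A:
  start: add(mul(Z, Z), S^4(Z))
  step 1: add(Z, S^4(Z))
  step 2: S^4(Z)

Term B:
  start: add(mul(mul(SZ, SZ), SSZ), SSZ)
  step 1: add(mul(add(SZ, mul(Z, SZ)), SSZ), SSZ)
  step 2: add(mul(S(add(Z, mul(Z, SZ))), SSZ), SSZ)
  step 3: add(add(SSZ, mul(add(Z, mul(Z, SZ)), SSZ)), SSZ)
  step 4: add(S(add(SZ, mul(add(Z, mul(Z, SZ)), SSZ))), SSZ)
  step 5: S(add(add(SZ, mul(add(Z, mul(Z, SZ)), SSZ)), SSZ))
  step 6: S(add(S(add(Z, mul(add(Z, mul(Z, SZ)), SSZ))), SSZ))
  step 7: S(S(add(add(Z, mul(add(Z, mul(Z, SZ)), SSZ)), SSZ)))
  step 8: S(S(add(mul(add(Z, mul(Z, SZ)), SSZ), SSZ)))
  step 9: S(S(add(mul(mul(Z, SZ), SSZ), SSZ)))
  step 10: S(S(add(mul(Z, SSZ), SSZ)))
  step 11: S(S(add(Z, SSZ)))
  step 12: S^4(Z)

Answer: SAME — A ⇓ S^4(Z), B ⇓ S^4(Z)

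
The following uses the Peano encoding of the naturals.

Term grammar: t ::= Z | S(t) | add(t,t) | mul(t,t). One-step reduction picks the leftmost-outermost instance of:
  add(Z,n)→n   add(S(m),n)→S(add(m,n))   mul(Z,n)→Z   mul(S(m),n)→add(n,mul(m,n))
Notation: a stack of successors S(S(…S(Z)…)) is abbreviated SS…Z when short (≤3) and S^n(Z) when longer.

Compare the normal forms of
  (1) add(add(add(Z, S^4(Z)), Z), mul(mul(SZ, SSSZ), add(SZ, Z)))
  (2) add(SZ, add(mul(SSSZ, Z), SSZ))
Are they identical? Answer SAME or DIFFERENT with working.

Term A:
  start: add(add(add(Z, S^4(Z)), Z), mul(mul(SZ, SSSZ), add(SZ, Z)))
  →1  add(add(S^4(Z), Z), mul(mul(SZ, SSSZ), add(SZ, Z)))
  →2  add(S(add(SSSZ, Z)), mul(mul(SZ, SSSZ), add(SZ, Z)))
  →3  S(add(add(SSSZ, Z), mul(mul(SZ, SSSZ), add(SZ, Z))))
  →4  S(add(S(add(SSZ, Z)), mul(mul(SZ, SSSZ), add(SZ, Z))))
  →5  S(S(add(add(SSZ, Z), mul(mul(SZ, SSSZ), add(SZ, Z)))))
  →6  S(S(add(S(add(SZ, Z)), mul(mul(SZ, SSSZ), add(SZ, Z)))))
  →7  S(S(S(add(add(SZ, Z), mul(mul(SZ, SSSZ), add(SZ, Z))))))
  →8  S(S(S(add(S(add(Z, Z)), mul(mul(SZ, SSSZ), add(SZ, Z))))))
  →9  S(S(S(S(add(add(Z, Z), mul(mul(SZ, SSSZ), add(SZ, Z)))))))
  →10  S(S(S(S(add(Z, mul(mul(SZ, SSSZ), add(SZ, Z)))))))
  →11  S(S(S(S(mul(mul(SZ, SSSZ), add(SZ, Z))))))
  →12  S(S(S(S(mul(add(SSSZ, mul(Z, SSSZ)), add(SZ, Z))))))
  →13  S(S(S(S(mul(S(add(SSZ, mul(Z, SSSZ))), add(SZ, Z))))))
  →14  S(S(S(S(add(add(SZ, Z), mul(add(SSZ, mul(Z, SSSZ)), add(SZ, Z)))))))
  →15  S(S(S(S(add(S(add(Z, Z)), mul(add(SSZ, mul(Z, SSSZ)), add(SZ, Z)))))))
  →16  S(S(S(S(S(add(add(Z, Z), mul(add(SSZ, mul(Z, SSSZ)), add(SZ, Z))))))))
  →17  S(S(S(S(S(add(Z, mul(add(SSZ, mul(Z, SSSZ)), add(SZ, Z))))))))
  →18  S(S(S(S(S(mul(add(SSZ, mul(Z, SSSZ)), add(SZ, Z)))))))
  →19  S(S(S(S(S(mul(S(add(SZ, mul(Z, SSSZ))), add(SZ, Z)))))))
  →20  S(S(S(S(S(add(add(SZ, Z), mul(add(SZ, mul(Z, SSSZ)), add(SZ, Z))))))))
  →21  S(S(S(S(S(add(S(add(Z, Z)), mul(add(SZ, mul(Z, SSSZ)), add(SZ, Z))))))))
  →22  S(S(S(S(S(S(add(add(Z, Z), mul(add(SZ, mul(Z, SSSZ)), add(SZ, Z)))))))))
  →23  S(S(S(S(S(S(add(Z, mul(add(SZ, mul(Z, SSSZ)), add(SZ, Z)))))))))
  →24  S(S(S(S(S(S(mul(add(SZ, mul(Z, SSSZ)), add(SZ, Z))))))))
  →25  S(S(S(S(S(S(mul(S(add(Z, mul(Z, SSSZ))), add(SZ, Z))))))))
  →26  S(S(S(S(S(S(add(add(SZ, Z), mul(add(Z, mul(Z, SSSZ)), add(SZ, Z)))))))))
  →27  S(S(S(S(S(S(add(S(add(Z, Z)), mul(add(Z, mul(Z, SSSZ)), add(SZ, Z)))))))))
  →28  S(S(S(S(S(S(S(add(add(Z, Z), mul(add(Z, mul(Z, SSSZ)), add(SZ, Z))))))))))
  →29  S(S(S(S(S(S(S(add(Z, mul(add(Z, mul(Z, SSSZ)), add(SZ, Z))))))))))
  →30  S(S(S(S(S(S(S(mul(add(Z, mul(Z, SSSZ)), add(SZ, Z)))))))))
  →31  S(S(S(S(S(S(S(mul(mul(Z, SSSZ), add(SZ, Z)))))))))
  →32  S(S(S(S(S(S(S(mul(Z, add(SZ, Z)))))))))
  →33  S^7(Z)

Term B:
  start: add(SZ, add(mul(SSSZ, Z), SSZ))
  →1  S(add(Z, add(mul(SSSZ, Z), SSZ)))
  →2  S(add(mul(SSSZ, Z), SSZ))
  →3  S(add(add(Z, mul(SSZ, Z)), SSZ))
  →4  S(add(mul(SSZ, Z), SSZ))
  →5  S(add(add(Z, mul(SZ, Z)), SSZ))
  →6  S(add(mul(SZ, Z), SSZ))
  →7  S(add(add(Z, mul(Z, Z)), SSZ))
  →8  S(add(mul(Z, Z), SSZ))
  →9  S(add(Z, SSZ))
  →10  SSSZ

Answer: DIFFERENT — A ⇓ S^7(Z), B ⇓ SSSZ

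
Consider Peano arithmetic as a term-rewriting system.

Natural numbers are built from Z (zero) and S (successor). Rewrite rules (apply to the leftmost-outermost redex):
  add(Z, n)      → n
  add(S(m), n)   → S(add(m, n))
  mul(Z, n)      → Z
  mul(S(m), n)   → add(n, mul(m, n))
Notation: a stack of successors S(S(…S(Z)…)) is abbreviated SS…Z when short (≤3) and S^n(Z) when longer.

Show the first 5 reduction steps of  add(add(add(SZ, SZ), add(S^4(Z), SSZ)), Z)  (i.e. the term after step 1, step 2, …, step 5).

  start: add(add(add(SZ, SZ), add(S^4(Z), SSZ)), Z)
  step 1: add(add(S(add(Z, SZ)), add(S^4(Z), SSZ)), Z)
  step 2: add(S(add(add(Z, SZ), add(S^4(Z), SSZ))), Z)
  step 3: S(add(add(add(Z, SZ), add(S^4(Z), SSZ)), Z))
  step 4: S(add(add(SZ, add(S^4(Z), SSZ)), Z))
  step 5: S(add(S(add(Z, add(S^4(Z), SSZ))), Z))

Answer: after 5 steps: S(add(S(add(Z, add(S^4(Z), SSZ))), Z))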